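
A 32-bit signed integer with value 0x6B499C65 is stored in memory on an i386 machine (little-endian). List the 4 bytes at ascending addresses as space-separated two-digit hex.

Split into bytes (most-significant first): 6B 49 9C 65.
In little-endian order the low byte comes first in memory.
So at ascending addresses the bytes are 65 9C 49 6B.

65 9C 49 6B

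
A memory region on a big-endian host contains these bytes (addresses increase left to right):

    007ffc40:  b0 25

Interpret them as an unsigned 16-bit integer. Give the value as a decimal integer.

45093

Big-endian: lowest address holds the most-significant byte.
The bytes are already most-significant first: 0xB025.
0xB025 = 45093.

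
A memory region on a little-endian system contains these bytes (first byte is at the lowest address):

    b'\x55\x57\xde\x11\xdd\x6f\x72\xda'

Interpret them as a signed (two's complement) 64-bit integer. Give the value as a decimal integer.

-2705977430818007211

Little-endian stores the least-significant byte at the lowest address.
Reassemble most-significant byte first: DA 72 6F DD 11 DE 57 55 → 0xDA726FDD11DE5755.
Top bit is set, so as a signed 64-bit value this is 0xDA726FDD11DE5755 − 2^64 = -2705977430818007211.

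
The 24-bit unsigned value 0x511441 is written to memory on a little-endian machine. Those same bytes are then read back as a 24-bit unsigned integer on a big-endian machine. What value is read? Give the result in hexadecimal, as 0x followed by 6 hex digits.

0x411451

Stored little-endian, the bytes at ascending addresses are 41 14 51.
Read back as big-endian, the last byte is least significant, giving 0x411451.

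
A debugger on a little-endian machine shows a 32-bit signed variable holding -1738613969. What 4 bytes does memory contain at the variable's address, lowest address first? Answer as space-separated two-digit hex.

2F DB 5E 98

Two's complement of -1738613969 in 32 bits: 1738613969 = 0x67A124D1; invert → 0x985EDB2E; add 1 → 0x985EDB2F.
Split into bytes (most-significant first): 98 5E DB 2F.
Little-endian stores the least-significant byte at the lowest address.
So at ascending addresses the bytes are 2F DB 5E 98.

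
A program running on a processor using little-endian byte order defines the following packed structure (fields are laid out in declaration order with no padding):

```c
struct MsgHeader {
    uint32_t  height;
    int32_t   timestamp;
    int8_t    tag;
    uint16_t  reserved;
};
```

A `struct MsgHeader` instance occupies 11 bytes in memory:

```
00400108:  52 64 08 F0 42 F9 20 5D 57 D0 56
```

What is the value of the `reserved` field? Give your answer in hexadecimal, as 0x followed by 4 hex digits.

0x56D0

`reserved` follows `height` (4 B), `timestamp` (4 B), `tag` (1 B), so it starts at offset 4 + 4 + 1 = 9 and occupies 2 bytes.
Bytes at offsets 9..10: D0 56.
Little-endian: lowest address holds the least-significant byte.
Reassemble most-significant byte first: 56 D0 → 0x56D0.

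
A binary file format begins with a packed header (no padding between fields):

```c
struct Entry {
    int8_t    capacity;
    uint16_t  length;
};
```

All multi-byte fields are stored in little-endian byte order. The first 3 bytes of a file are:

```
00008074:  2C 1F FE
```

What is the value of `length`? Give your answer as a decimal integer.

`length` follows `capacity` (1 byte), so it starts at byte offset 1 and occupies 2 bytes.
Bytes at offsets 1..2: 1F FE.
Little-endian stores the least-significant byte at the lowest address.
Reassemble most-significant byte first: FE 1F → 0xFE1F.
0xFE1F = 65055.

65055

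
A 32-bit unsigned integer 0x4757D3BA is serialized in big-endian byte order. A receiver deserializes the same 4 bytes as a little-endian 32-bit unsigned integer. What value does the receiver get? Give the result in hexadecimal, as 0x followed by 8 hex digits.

Stored big-endian, the bytes at ascending addresses are 47 57 D3 BA.
Read back as little-endian, the first byte is least significant, giving 0xBAD35747.

0xBAD35747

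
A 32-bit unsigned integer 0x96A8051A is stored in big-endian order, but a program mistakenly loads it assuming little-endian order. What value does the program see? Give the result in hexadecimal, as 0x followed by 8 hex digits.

Stored big-endian, the bytes at ascending addresses are 96 A8 05 1A.
Read back as little-endian, the first byte is least significant, giving 0x1A05A896.

0x1A05A896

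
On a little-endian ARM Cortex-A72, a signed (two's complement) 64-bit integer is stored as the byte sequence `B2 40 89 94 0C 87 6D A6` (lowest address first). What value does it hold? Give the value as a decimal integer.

-6454354202850672462

Little-endian stores the least-significant byte at the lowest address.
Reassemble most-significant byte first: A6 6D 87 0C 94 89 40 B2 → 0xA66D870C948940B2.
Top bit is set, so as a signed 64-bit value this is 0xA66D870C948940B2 − 2^64 = -6454354202850672462.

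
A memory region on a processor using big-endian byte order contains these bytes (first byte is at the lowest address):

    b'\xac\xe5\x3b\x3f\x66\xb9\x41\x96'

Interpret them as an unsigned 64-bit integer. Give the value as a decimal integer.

Big-endian: lowest address holds the most-significant byte.
The bytes are already most-significant first: 0xACE53B3F66B94196.
0xACE53B3F66B94196 = 12458429087682740630.

12458429087682740630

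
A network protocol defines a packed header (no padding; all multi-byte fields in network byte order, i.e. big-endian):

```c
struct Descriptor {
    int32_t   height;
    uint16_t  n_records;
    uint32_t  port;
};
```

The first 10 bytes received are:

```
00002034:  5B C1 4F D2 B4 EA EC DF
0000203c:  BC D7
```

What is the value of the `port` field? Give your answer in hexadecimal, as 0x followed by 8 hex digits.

`port` follows `height` (4 B), `n_records` (2 B), so it starts at offset 4 + 2 = 6 and occupies 4 bytes.
Bytes at offsets 6..9: EC DF BC D7.
In big-endian order the high byte comes first in memory.
The bytes are already most-significant first: 0xECDFBCD7.

0xECDFBCD7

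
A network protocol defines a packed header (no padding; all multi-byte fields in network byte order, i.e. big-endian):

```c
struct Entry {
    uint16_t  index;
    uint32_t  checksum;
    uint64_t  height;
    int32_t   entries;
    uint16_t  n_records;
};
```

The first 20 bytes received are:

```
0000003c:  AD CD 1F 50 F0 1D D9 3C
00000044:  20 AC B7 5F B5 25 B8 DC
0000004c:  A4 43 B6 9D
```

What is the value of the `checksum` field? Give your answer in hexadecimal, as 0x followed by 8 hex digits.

`checksum` follows `index` (2 bytes), so it starts at byte offset 2 and occupies 4 bytes.
Bytes at offsets 2..5: 1F 50 F0 1D.
In big-endian order the high byte comes first in memory.
The bytes are already most-significant first: 0x1F50F01D.

0x1F50F01D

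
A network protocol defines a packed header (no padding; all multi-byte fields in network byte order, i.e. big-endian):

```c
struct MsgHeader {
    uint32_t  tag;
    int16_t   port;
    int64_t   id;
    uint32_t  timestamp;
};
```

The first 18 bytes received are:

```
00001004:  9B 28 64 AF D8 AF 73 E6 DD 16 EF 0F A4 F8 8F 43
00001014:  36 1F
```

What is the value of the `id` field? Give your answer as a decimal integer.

`id` follows `tag` (4 B), `port` (2 B), so it starts at offset 4 + 2 = 6 and occupies 8 bytes.
Bytes at offsets 6..13: 73 E6 DD 16 EF 0F A4 F8.
Big-endian stores the most-significant byte at the lowest address.
The bytes are already most-significant first: 0x73E6DD16EF0FA4F8.
0x73E6DD16EF0FA4F8 = 8351605649574962424.

8351605649574962424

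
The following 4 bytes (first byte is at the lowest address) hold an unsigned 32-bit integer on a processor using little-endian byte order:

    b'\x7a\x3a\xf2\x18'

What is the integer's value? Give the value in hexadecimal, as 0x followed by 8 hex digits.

0x18F23A7A

Little-endian stores the least-significant byte at the lowest address.
Reassemble most-significant byte first: 18 F2 3A 7A → 0x18F23A7A.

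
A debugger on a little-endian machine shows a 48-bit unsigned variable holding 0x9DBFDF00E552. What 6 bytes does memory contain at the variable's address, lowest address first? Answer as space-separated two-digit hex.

Split into bytes (most-significant first): 9D BF DF 00 E5 52.
In little-endian order the low byte comes first in memory.
So at ascending addresses the bytes are 52 E5 00 DF BF 9D.

52 E5 00 DF BF 9D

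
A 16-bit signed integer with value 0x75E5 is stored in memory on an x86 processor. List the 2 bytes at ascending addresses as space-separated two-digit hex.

E5 75

Split into bytes (most-significant first): 75 E5.
Little-endian: lowest address holds the least-significant byte.
So at ascending addresses the bytes are E5 75.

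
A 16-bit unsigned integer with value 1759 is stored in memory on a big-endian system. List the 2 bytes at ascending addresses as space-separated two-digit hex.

1759 in hexadecimal, padded to 16 bits, is 0x06DF.
Split into bytes (most-significant first): 06 DF.
Big-endian: lowest address holds the most-significant byte.
So the memory order matches the most-significant-first order: 06 DF.

06 DF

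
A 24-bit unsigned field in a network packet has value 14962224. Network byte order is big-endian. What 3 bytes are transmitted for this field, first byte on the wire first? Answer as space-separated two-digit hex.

14962224 in hexadecimal, padded to 24 bits, is 0xE44E30.
Split into bytes (most-significant first): E4 4E 30.
Big-endian stores the most-significant byte at the lowest address.
So the memory order matches the most-significant-first order: E4 4E 30.

E4 4E 30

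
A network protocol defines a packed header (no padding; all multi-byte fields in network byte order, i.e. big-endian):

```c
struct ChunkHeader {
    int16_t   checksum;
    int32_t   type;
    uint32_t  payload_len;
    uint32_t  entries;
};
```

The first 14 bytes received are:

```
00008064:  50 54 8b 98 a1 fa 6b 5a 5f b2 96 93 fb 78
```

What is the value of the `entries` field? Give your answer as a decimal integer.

`entries` follows `checksum` (2 B), `type` (4 B), `payload_len` (4 B), so it starts at offset 2 + 4 + 4 = 10 and occupies 4 bytes.
Bytes at offsets 10..13: 96 93 FB 78.
In big-endian order the high byte comes first in memory.
The bytes are already most-significant first: 0x9693FB78.
0x9693FB78 = 2526280568.

2526280568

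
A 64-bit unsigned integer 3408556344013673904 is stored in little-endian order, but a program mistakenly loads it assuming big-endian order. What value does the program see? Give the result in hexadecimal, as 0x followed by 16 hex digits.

3408556344013673904 in 64-bit hexadecimal is 0x2F4D9FEF81D6D5B0.
Stored little-endian, the bytes at ascending addresses are B0 D5 D6 81 EF 9F 4D 2F.
Read back as big-endian, the last byte is least significant, giving 0xB0D5D681EF9F4D2F.

0xB0D5D681EF9F4D2F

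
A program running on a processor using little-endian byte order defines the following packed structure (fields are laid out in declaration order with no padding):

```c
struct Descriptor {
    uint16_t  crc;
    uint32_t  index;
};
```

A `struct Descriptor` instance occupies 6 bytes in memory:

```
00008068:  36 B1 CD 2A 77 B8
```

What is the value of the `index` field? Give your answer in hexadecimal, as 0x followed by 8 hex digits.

0xB8772ACD

`index` follows `crc` (2 bytes), so it starts at byte offset 2 and occupies 4 bytes.
Bytes at offsets 2..5: CD 2A 77 B8.
Little-endian stores the least-significant byte at the lowest address.
Reassemble most-significant byte first: B8 77 2A CD → 0xB8772ACD.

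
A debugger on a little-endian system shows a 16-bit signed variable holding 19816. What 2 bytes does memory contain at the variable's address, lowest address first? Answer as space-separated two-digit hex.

68 4D

19816 in hexadecimal, padded to 16 bits, is 0x4D68.
Split into bytes (most-significant first): 4D 68.
In little-endian order the low byte comes first in memory.
So at ascending addresses the bytes are 68 4D.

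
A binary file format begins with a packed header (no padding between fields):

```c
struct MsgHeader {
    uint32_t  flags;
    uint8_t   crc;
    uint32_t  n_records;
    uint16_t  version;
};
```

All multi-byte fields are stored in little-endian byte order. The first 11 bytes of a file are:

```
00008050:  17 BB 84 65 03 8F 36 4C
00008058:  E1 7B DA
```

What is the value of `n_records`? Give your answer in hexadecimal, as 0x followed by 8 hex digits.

0xE14C368F

`n_records` follows `flags` (4 B), `crc` (1 B), so it starts at offset 4 + 1 = 5 and occupies 4 bytes.
Bytes at offsets 5..8: 8F 36 4C E1.
Little-endian stores the least-significant byte at the lowest address.
Reassemble most-significant byte first: E1 4C 36 8F → 0xE14C368F.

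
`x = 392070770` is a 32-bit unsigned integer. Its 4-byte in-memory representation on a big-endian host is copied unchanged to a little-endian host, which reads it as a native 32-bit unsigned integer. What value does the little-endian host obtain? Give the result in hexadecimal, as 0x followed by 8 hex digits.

392070770 in 32-bit hexadecimal is 0x175E8672.
Stored big-endian, the bytes at ascending addresses are 17 5E 86 72.
Read back as little-endian, the first byte is least significant, giving 0x72865E17.

0x72865E17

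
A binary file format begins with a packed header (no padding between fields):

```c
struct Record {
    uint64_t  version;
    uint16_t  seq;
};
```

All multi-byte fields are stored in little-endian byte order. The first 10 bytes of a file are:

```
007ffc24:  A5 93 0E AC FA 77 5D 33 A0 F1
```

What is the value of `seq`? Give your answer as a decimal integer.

61856

`seq` follows `version` (8 bytes), so it starts at byte offset 8 and occupies 2 bytes.
Bytes at offsets 8..9: A0 F1.
Little-endian: lowest address holds the least-significant byte.
Reassemble most-significant byte first: F1 A0 → 0xF1A0.
0xF1A0 = 61856.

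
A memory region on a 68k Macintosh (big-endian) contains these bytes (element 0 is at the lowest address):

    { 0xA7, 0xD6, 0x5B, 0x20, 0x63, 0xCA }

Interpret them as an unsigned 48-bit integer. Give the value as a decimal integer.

184539093689290

Big-endian stores the most-significant byte at the lowest address.
The bytes are already most-significant first: 0xA7D65B2063CA.
0xA7D65B2063CA = 184539093689290.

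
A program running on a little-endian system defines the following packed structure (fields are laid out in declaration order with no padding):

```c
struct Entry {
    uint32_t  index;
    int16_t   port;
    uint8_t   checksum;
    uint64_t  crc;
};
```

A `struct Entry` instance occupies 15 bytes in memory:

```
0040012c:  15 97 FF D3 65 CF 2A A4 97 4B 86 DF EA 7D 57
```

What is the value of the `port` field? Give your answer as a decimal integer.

`port` follows `index` (4 bytes), so it starts at byte offset 4 and occupies 2 bytes.
Bytes at offsets 4..5: 65 CF.
In little-endian order the low byte comes first in memory.
Reassemble most-significant byte first: CF 65 → 0xCF65.
Top bit is set, so as a signed 16-bit value this is 0xCF65 − 2^16 = -12443.

-12443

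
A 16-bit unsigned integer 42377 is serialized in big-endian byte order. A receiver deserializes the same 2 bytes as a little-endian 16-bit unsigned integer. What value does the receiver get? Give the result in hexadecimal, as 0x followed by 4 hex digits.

42377 in 16-bit hexadecimal is 0xA589.
Stored big-endian, the bytes at ascending addresses are A5 89.
Read back as little-endian, the first byte is least significant, giving 0x89A5.

0x89A5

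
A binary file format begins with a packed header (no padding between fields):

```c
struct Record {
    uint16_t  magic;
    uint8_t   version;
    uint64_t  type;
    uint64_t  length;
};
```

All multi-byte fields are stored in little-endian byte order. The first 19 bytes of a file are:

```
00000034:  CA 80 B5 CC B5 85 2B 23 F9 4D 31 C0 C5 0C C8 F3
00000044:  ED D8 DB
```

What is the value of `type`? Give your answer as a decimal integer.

`type` follows `magic` (2 B), `version` (1 B), so it starts at offset 2 + 1 = 3 and occupies 8 bytes.
Bytes at offsets 3..10: CC B5 85 2B 23 F9 4D 31.
Little-endian: lowest address holds the least-significant byte.
Reassemble most-significant byte first: 31 4D F9 23 2B 85 B5 CC → 0x314DF9232B85B5CC.
0x314DF9232B85B5CC = 3552769610514544076.

3552769610514544076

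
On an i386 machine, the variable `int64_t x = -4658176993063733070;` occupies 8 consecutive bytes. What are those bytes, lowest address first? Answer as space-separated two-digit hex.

Two's complement of -4658176993063733070 in 64 bits: 4658176993063733070 = 0x40A52B4B8C76074E; invert → 0xBF5AD4B47389F8B1; add 1 → 0xBF5AD4B47389F8B2.
Split into bytes (most-significant first): BF 5A D4 B4 73 89 F8 B2.
Little-endian stores the least-significant byte at the lowest address.
So at ascending addresses the bytes are B2 F8 89 73 B4 D4 5A BF.

B2 F8 89 73 B4 D4 5A BF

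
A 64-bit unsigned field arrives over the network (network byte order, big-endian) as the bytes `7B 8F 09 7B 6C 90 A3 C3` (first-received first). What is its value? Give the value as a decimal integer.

Big-endian: lowest address holds the most-significant byte.
The bytes are already most-significant first: 0x7B8F097B6C90A3C3.
0x7B8F097B6C90A3C3 = 8903345414041805763.

8903345414041805763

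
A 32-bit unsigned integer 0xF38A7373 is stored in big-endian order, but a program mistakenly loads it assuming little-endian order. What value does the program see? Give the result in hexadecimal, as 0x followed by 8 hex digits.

Stored big-endian, the bytes at ascending addresses are F3 8A 73 73.
Read back as little-endian, the first byte is least significant, giving 0x73738AF3.

0x73738AF3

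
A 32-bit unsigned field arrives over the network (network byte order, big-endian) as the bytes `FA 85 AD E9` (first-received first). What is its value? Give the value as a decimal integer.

4203064809

Big-endian stores the most-significant byte at the lowest address.
The bytes are already most-significant first: 0xFA85ADE9.
0xFA85ADE9 = 4203064809.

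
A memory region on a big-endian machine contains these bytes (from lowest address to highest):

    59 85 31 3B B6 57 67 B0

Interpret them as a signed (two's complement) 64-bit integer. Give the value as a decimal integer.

Big-endian: lowest address holds the most-significant byte.
The bytes are already most-significant first: 0x5985313BB65767B0.
0x5985313BB65767B0 = 6450616173810116528.

6450616173810116528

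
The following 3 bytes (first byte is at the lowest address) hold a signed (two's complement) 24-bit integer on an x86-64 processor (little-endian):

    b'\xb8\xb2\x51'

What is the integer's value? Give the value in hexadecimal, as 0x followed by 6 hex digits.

0x51B2B8

Little-endian: lowest address holds the least-significant byte.
Reassemble most-significant byte first: 51 B2 B8 → 0x51B2B8.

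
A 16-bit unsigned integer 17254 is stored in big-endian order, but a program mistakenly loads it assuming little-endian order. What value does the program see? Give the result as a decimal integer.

17254 in 16-bit hexadecimal is 0x4366.
Stored big-endian, the bytes at ascending addresses are 43 66.
Read back as little-endian, the first byte is least significant, giving 0x6643.
0x6643 = 26179.

26179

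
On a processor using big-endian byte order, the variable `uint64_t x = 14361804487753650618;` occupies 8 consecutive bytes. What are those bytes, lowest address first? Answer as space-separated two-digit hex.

C7 4F 61 16 EA 2A D1 BA

14361804487753650618 in hexadecimal, padded to 64 bits, is 0xC74F6116EA2AD1BA.
Split into bytes (most-significant first): C7 4F 61 16 EA 2A D1 BA.
Big-endian: lowest address holds the most-significant byte.
So the memory order matches the most-significant-first order: C7 4F 61 16 EA 2A D1 BA.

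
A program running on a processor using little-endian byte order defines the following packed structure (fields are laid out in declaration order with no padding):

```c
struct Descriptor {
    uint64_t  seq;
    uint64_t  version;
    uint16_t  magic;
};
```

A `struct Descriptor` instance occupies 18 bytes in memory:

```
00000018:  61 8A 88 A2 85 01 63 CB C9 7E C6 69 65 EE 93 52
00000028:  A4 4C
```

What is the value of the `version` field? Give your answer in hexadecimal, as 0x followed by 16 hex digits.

0x5293EE6569C67EC9

`version` follows `seq` (8 bytes), so it starts at byte offset 8 and occupies 8 bytes.
Bytes at offsets 8..15: C9 7E C6 69 65 EE 93 52.
Little-endian stores the least-significant byte at the lowest address.
Reassemble most-significant byte first: 52 93 EE 65 69 C6 7E C9 → 0x5293EE6569C67EC9.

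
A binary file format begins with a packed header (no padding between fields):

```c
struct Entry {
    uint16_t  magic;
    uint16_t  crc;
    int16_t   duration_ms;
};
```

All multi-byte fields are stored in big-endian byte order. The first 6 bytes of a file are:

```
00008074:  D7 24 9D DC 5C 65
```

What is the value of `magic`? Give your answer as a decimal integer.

55076

`magic` is the first field, at byte offset 0, occupying 2 bytes.
Bytes at offsets 0..1: D7 24.
Big-endian stores the most-significant byte at the lowest address.
The bytes are already most-significant first: 0xD724.
0xD724 = 55076.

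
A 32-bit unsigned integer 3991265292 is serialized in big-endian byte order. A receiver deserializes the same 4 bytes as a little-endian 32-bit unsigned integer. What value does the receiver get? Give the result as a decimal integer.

216065517

3991265292 in 32-bit hexadecimal is 0xEDE5E00C.
Stored big-endian, the bytes at ascending addresses are ED E5 E0 0C.
Read back as little-endian, the first byte is least significant, giving 0x0CE0E5ED.
0x0CE0E5ED = 216065517.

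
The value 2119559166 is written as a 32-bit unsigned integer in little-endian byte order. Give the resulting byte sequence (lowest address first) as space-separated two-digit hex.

2119559166 in hexadecimal, padded to 32 bits, is 0x7E55E7FE.
Split into bytes (most-significant first): 7E 55 E7 FE.
Little-endian stores the least-significant byte at the lowest address.
So at ascending addresses the bytes are FE E7 55 7E.

FE E7 55 7E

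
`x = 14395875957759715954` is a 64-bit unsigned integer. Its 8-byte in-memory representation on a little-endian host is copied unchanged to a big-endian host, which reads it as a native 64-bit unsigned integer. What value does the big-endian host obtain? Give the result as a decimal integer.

14395875957759715954 in 64-bit hexadecimal is 0xC7C86CE934DAAA72.
Stored little-endian, the bytes at ascending addresses are 72 AA DA 34 E9 6C C8 C7.
Read back as big-endian, the last byte is least significant, giving 0x72AADA34E96CC8C7.
0x72AADA34E96CC8C7 = 8262656387153971399.

8262656387153971399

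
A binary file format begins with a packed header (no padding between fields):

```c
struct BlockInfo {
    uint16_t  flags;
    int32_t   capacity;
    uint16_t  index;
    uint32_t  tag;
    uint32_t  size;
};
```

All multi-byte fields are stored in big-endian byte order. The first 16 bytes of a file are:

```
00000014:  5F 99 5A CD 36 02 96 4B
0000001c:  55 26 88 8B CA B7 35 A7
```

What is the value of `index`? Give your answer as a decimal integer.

`index` follows `flags` (2 B), `capacity` (4 B), so it starts at offset 2 + 4 = 6 and occupies 2 bytes.
Bytes at offsets 6..7: 96 4B.
Big-endian: lowest address holds the most-significant byte.
The bytes are already most-significant first: 0x964B.
0x964B = 38475.

38475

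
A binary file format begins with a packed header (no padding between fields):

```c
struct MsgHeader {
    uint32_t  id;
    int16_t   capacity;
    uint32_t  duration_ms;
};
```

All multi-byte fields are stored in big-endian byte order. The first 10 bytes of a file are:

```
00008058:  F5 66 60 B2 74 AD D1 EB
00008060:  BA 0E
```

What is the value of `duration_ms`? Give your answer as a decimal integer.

`duration_ms` follows `id` (4 B), `capacity` (2 B), so it starts at offset 4 + 2 = 6 and occupies 4 bytes.
Bytes at offsets 6..9: D1 EB BA 0E.
Big-endian: lowest address holds the most-significant byte.
The bytes are already most-significant first: 0xD1EBBA0E.
0xD1EBBA0E = 3521886734.

3521886734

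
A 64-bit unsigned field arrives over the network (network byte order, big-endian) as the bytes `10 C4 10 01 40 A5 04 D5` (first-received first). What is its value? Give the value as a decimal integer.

1208108197607703765

In big-endian order the high byte comes first in memory.
The bytes are already most-significant first: 0x10C4100140A504D5.
0x10C4100140A504D5 = 1208108197607703765.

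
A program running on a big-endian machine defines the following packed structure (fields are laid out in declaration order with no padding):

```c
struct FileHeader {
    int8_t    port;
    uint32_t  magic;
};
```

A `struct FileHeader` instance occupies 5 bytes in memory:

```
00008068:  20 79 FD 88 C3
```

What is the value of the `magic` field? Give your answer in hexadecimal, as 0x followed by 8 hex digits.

0x79FD88C3

`magic` follows `port` (1 byte), so it starts at byte offset 1 and occupies 4 bytes.
Bytes at offsets 1..4: 79 FD 88 C3.
In big-endian order the high byte comes first in memory.
The bytes are already most-significant first: 0x79FD88C3.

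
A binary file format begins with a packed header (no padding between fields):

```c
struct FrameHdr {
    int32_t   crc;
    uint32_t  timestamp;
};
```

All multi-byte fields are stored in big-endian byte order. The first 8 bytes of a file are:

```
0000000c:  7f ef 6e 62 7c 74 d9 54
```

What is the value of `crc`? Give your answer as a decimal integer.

2146397794

`crc` is the first field, at byte offset 0, occupying 4 bytes.
Bytes at offsets 0..3: 7F EF 6E 62.
Big-endian stores the most-significant byte at the lowest address.
The bytes are already most-significant first: 0x7FEF6E62.
0x7FEF6E62 = 2146397794.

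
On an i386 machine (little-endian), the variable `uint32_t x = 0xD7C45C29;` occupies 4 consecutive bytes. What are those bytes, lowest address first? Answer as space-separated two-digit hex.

Split into bytes (most-significant first): D7 C4 5C 29.
In little-endian order the low byte comes first in memory.
So at ascending addresses the bytes are 29 5C C4 D7.

29 5C C4 D7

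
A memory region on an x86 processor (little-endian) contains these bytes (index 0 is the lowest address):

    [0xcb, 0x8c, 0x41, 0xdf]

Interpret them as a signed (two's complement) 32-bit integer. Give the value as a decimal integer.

Little-endian: lowest address holds the least-significant byte.
Reassemble most-significant byte first: DF 41 8C CB → 0xDF418CCB.
Top bit is set, so as a signed 32-bit value this is 0xDF418CCB − 2^32 = -549352245.

-549352245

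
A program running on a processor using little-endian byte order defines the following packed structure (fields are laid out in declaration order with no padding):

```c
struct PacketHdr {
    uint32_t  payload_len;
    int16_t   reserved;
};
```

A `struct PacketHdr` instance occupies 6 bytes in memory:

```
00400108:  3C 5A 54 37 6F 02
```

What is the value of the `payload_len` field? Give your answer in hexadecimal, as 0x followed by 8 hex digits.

0x37545A3C

`payload_len` is the first field, at byte offset 0, occupying 4 bytes.
Bytes at offsets 0..3: 3C 5A 54 37.
Little-endian: lowest address holds the least-significant byte.
Reassemble most-significant byte first: 37 54 5A 3C → 0x37545A3C.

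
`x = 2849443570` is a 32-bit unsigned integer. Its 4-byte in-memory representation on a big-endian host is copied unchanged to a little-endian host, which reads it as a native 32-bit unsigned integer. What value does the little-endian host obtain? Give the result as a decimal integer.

4061058985

2849443570 in 32-bit hexadecimal is 0xA9D70EF2.
Stored big-endian, the bytes at ascending addresses are A9 D7 0E F2.
Read back as little-endian, the first byte is least significant, giving 0xF20ED7A9.
0xF20ED7A9 = 4061058985.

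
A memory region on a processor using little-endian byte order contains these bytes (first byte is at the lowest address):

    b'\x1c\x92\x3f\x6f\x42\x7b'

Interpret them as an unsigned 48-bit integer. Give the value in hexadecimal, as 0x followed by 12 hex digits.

0x7B426F3F921C

Little-endian: lowest address holds the least-significant byte.
Reassemble most-significant byte first: 7B 42 6F 3F 92 1C → 0x7B426F3F921C.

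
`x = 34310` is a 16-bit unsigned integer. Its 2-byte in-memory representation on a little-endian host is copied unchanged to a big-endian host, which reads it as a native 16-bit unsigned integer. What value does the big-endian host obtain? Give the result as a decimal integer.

34310 in 16-bit hexadecimal is 0x8606.
Stored little-endian, the bytes at ascending addresses are 06 86.
Read back as big-endian, the last byte is least significant, giving 0x0686.
0x0686 = 1670.

1670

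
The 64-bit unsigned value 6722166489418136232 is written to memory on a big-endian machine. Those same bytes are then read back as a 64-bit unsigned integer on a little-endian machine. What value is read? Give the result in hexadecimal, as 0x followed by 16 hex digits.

6722166489418136232 in 64-bit hexadecimal is 0x5D49EECE7ACD7AA8.
Stored big-endian, the bytes at ascending addresses are 5D 49 EE CE 7A CD 7A A8.
Read back as little-endian, the first byte is least significant, giving 0xA87ACD7ACEEE495D.

0xA87ACD7ACEEE495D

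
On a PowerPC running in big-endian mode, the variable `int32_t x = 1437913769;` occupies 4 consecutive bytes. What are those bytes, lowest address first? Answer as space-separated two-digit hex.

55 B4 D2 A9

1437913769 in hexadecimal, padded to 32 bits, is 0x55B4D2A9.
Split into bytes (most-significant first): 55 B4 D2 A9.
In big-endian order the high byte comes first in memory.
So the memory order matches the most-significant-first order: 55 B4 D2 A9.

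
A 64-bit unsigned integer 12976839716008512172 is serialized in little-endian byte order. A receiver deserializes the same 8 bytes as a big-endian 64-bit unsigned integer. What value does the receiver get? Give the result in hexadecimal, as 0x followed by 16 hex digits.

0xAC4ADEABF7FE16B4

12976839716008512172 in 64-bit hexadecimal is 0xB416FEF7ABDE4AAC.
Stored little-endian, the bytes at ascending addresses are AC 4A DE AB F7 FE 16 B4.
Read back as big-endian, the last byte is least significant, giving 0xAC4ADEABF7FE16B4.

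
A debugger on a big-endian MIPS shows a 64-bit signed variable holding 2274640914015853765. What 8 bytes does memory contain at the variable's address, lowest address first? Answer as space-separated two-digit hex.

2274640914015853765 in hexadecimal, padded to 64 bits, is 0x1F9125DC177C1CC5.
Split into bytes (most-significant first): 1F 91 25 DC 17 7C 1C C5.
In big-endian order the high byte comes first in memory.
So the memory order matches the most-significant-first order: 1F 91 25 DC 17 7C 1C C5.

1F 91 25 DC 17 7C 1C C5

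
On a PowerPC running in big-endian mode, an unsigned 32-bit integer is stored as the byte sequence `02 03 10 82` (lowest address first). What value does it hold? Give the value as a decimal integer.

Big-endian stores the most-significant byte at the lowest address.
The bytes are already most-significant first: 0x02031082.
0x02031082 = 33755266.

33755266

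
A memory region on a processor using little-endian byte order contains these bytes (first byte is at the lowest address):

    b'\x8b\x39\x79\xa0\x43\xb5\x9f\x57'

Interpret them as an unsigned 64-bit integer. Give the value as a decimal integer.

6313964504656460171

Little-endian stores the least-significant byte at the lowest address.
Reassemble most-significant byte first: 57 9F B5 43 A0 79 39 8B → 0x579FB543A079398B.
0x579FB543A079398B = 6313964504656460171.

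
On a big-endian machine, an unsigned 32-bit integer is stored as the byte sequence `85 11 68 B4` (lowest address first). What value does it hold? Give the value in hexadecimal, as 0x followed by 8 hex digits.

0x851168B4

Big-endian stores the most-significant byte at the lowest address.
The bytes are already most-significant first: 0x851168B4.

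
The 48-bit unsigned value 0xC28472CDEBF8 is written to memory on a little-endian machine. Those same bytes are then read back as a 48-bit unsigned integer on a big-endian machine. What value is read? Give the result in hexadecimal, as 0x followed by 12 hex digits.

0xF8EBCD7284C2

Stored little-endian, the bytes at ascending addresses are F8 EB CD 72 84 C2.
Read back as big-endian, the last byte is least significant, giving 0xF8EBCD7284C2.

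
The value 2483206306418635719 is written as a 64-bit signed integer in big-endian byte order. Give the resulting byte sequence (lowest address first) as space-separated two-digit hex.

2483206306418635719 in hexadecimal, padded to 64 bits, is 0x22761EFAA617B3C7.
Split into bytes (most-significant first): 22 76 1E FA A6 17 B3 C7.
In big-endian order the high byte comes first in memory.
So the memory order matches the most-significant-first order: 22 76 1E FA A6 17 B3 C7.

22 76 1E FA A6 17 B3 C7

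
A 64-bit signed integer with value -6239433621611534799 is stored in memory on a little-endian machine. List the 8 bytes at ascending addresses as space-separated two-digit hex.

Two's complement of -6239433621611534799 in 64 bits: 6239433621611534799 = 0x5696EBD227C8D9CF; invert → 0xA969142DD8372630; add 1 → 0xA969142DD8372631.
Split into bytes (most-significant first): A9 69 14 2D D8 37 26 31.
In little-endian order the low byte comes first in memory.
So at ascending addresses the bytes are 31 26 37 D8 2D 14 69 A9.

31 26 37 D8 2D 14 69 A9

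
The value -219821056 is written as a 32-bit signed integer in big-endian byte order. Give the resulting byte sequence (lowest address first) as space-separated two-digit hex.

F2 E5 CC 00

Two's complement of -219821056 in 32 bits: 219821056 = 0x0D1A3400; invert → 0xF2E5CBFF; add 1 → 0xF2E5CC00.
Split into bytes (most-significant first): F2 E5 CC 00.
In big-endian order the high byte comes first in memory.
So the memory order matches the most-significant-first order: F2 E5 CC 00.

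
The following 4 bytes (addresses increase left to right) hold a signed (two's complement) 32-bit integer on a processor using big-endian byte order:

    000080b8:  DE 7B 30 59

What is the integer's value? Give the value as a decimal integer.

-562352039

Big-endian: lowest address holds the most-significant byte.
The bytes are already most-significant first: 0xDE7B3059.
Top bit is set, so as a signed 32-bit value this is 0xDE7B3059 − 2^32 = -562352039.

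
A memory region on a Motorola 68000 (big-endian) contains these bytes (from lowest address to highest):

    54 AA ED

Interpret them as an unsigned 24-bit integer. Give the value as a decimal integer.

In big-endian order the high byte comes first in memory.
The bytes are already most-significant first: 0x54AAED.
0x54AAED = 5548781.

5548781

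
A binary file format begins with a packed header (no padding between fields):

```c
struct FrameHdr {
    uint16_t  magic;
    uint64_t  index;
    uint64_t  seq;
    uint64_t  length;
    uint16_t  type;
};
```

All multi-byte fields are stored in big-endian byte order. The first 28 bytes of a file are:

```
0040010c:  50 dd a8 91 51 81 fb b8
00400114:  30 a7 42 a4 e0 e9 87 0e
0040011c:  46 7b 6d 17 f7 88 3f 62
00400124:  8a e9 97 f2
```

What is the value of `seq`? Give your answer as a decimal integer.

4802210396281652859

`seq` follows `magic` (2 B), `index` (8 B), so it starts at offset 2 + 8 = 10 and occupies 8 bytes.
Bytes at offsets 10..17: 42 A4 E0 E9 87 0E 46 7B.
Big-endian stores the most-significant byte at the lowest address.
The bytes are already most-significant first: 0x42A4E0E9870E467B.
0x42A4E0E9870E467B = 4802210396281652859.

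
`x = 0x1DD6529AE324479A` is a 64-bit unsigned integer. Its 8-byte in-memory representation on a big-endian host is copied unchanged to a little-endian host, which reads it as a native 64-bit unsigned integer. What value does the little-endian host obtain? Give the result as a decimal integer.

11116894765152654877

Stored big-endian, the bytes at ascending addresses are 1D D6 52 9A E3 24 47 9A.
Read back as little-endian, the first byte is least significant, giving 0x9A4724E39A52D61D.
0x9A4724E39A52D61D = 11116894765152654877.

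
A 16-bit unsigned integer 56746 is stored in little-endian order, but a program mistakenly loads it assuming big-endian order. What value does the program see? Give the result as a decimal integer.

56746 in 16-bit hexadecimal is 0xDDAA.
Stored little-endian, the bytes at ascending addresses are AA DD.
Read back as big-endian, the last byte is least significant, giving 0xAADD.
0xAADD = 43741.

43741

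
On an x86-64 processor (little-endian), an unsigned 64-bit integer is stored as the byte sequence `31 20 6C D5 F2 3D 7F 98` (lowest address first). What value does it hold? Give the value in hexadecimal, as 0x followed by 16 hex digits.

Little-endian stores the least-significant byte at the lowest address.
Reassemble most-significant byte first: 98 7F 3D F2 D5 6C 20 31 → 0x987F3DF2D56C2031.

0x987F3DF2D56C2031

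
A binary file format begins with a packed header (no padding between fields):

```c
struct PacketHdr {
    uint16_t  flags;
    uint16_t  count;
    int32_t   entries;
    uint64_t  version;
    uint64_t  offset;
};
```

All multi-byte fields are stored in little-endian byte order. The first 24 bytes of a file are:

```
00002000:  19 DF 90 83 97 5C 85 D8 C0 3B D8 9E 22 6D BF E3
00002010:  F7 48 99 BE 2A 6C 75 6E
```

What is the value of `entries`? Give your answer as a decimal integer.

`entries` follows `flags` (2 B), `count` (2 B), so it starts at offset 2 + 2 = 4 and occupies 4 bytes.
Bytes at offsets 4..7: 97 5C 85 D8.
Little-endian: lowest address holds the least-significant byte.
Reassemble most-significant byte first: D8 85 5C 97 → 0xD8855C97.
Top bit is set, so as a signed 32-bit value this is 0xD8855C97 − 2^32 = -662348649.

-662348649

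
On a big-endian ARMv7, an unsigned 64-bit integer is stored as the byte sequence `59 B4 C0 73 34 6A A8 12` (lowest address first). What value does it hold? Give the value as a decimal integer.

6464002966216681490

In big-endian order the high byte comes first in memory.
The bytes are already most-significant first: 0x59B4C073346AA812.
0x59B4C073346AA812 = 6464002966216681490.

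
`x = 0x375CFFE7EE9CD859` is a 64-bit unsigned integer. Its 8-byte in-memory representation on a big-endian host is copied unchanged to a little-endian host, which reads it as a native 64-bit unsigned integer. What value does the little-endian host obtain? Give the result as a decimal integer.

6474097014253509687

Stored big-endian, the bytes at ascending addresses are 37 5C FF E7 EE 9C D8 59.
Read back as little-endian, the first byte is least significant, giving 0x59D89CEEE7FF5C37.
0x59D89CEEE7FF5C37 = 6474097014253509687.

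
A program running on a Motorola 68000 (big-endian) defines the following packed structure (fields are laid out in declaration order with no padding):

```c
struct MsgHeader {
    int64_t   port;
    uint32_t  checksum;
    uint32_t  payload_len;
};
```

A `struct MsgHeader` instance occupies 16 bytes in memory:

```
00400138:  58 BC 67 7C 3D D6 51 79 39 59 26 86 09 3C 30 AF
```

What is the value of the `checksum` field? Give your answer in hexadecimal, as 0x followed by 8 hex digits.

0x39592686

`checksum` follows `port` (8 bytes), so it starts at byte offset 8 and occupies 4 bytes.
Bytes at offsets 8..11: 39 59 26 86.
Big-endian stores the most-significant byte at the lowest address.
The bytes are already most-significant first: 0x39592686.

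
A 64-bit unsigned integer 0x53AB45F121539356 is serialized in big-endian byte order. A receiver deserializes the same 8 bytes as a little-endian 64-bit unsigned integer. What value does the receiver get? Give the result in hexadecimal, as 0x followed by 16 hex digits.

0x56935321F145AB53

Stored big-endian, the bytes at ascending addresses are 53 AB 45 F1 21 53 93 56.
Read back as little-endian, the first byte is least significant, giving 0x56935321F145AB53.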